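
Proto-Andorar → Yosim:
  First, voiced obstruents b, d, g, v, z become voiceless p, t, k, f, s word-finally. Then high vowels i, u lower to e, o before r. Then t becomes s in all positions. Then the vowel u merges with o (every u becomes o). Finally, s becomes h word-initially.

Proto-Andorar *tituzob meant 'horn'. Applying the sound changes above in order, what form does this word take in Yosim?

hisozop

Yosim: start from *tituzob.
  rule 1 (final devoicing): tituzob → tituzop
  rule 2: no change — tituzop
  rule 3 (unconditioned shift): tituzop → sisuzop
  rule 4 (vowel merger): sisuzop → sisozop
  rule 5 (debuccalisation): sisozop → hisozop
  ⇒ Yosim hisozop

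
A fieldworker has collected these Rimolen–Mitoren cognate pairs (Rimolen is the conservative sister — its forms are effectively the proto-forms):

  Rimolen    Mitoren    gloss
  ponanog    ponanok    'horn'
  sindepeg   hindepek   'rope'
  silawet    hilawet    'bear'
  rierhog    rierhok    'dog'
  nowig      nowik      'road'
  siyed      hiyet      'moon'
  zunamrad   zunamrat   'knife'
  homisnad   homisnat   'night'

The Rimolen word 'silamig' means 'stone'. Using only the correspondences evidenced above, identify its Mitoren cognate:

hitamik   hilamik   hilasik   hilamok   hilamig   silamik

hilamik

sindepeg ~ hindepek, silawet ~ hilawet — Rimolen s corresponds to Mitoren h word-initially before a front vowel.
ponanog ~ ponanok, sindepeg ~ hindepek — Rimolen g corresponds to Mitoren k word-finally.
Applying these to Rimolen 'silamig':
  silamig → hilamig   (s→h word-initially before a front vowel)
  hilamig → hilamik   (g→k word-finally)
So the Mitoren cognate is 'hilamik'.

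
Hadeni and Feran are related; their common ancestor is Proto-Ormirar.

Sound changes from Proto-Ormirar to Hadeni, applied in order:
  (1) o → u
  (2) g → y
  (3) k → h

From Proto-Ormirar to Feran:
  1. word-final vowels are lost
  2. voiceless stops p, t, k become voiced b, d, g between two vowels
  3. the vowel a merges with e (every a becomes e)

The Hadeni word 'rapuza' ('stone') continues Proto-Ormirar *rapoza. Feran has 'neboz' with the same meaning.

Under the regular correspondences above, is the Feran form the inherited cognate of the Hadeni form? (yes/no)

Derive the expected Feran reflex of *rapoza:
Feran: start from *rapoza.
  rule 1 (apocope): rapoza → rapoz
  rule 2 (intervocalic voicing): rapoz → raboz
  rule 3 (vowel merger): raboz → reboz
  ⇒ Feran reboz
The regular Feran reflex would be 'reboz', but the attested form is 'neboz'. The correspondence is irregular, so they are not cognates (the Feran form has a different source).

no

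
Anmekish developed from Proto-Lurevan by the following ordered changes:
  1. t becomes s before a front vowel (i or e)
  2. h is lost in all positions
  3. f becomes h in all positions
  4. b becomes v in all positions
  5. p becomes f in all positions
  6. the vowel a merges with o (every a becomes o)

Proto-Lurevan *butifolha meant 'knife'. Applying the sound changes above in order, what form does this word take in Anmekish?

Anmekish: start from *butifolha.
  rule 1 (palatalisation): butifolha → busifolha
  rule 2 (h-loss): busifolha → busifola
  rule 3 (unconditioned shift): busifola → busihola
  rule 4 (unconditioned shift): busihola → vusihola
  rule 5: no change — vusihola
  rule 6 (vowel merger): vusihola → vusiholo
  ⇒ Anmekish vusiholo

vusiholo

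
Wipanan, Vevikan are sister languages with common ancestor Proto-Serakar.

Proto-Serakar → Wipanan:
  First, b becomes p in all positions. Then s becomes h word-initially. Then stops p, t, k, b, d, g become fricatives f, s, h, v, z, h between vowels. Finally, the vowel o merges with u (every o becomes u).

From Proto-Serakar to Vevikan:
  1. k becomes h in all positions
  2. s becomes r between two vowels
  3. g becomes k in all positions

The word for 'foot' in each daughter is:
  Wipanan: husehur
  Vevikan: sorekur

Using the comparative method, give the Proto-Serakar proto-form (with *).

Position 5: Wipanan has h, Vevikan has k. In Vevikan, k can only continue *g, so the proto-segment is *g.
Position 1: Wipanan has h, Vevikan has s. Vevikan preserves s here (none of its changes turn any other segment into s), so the proto-segment is *s.
Position 3: Wipanan has s, Vevikan has r. Taking the neighbouring segments as reconstructed: Wipanan s could go back to *t or *s; Vevikan r could go back to *s or *r — the one source consistent with every daughter is *s.
This points to *sosegur. Verify forward in each daughter:
Wipanan: *sosegur
  sosegur (rule 1 does not apply)
  sosegur → hosegur   [debuccalisation]
  hosegur → hosehur   [intervocalic lenition]
  hosehur → husehur   [vowel merger]
  giving Wipanan husehur.
Vevikan: *sosegur > soregur > sorekur  (by rhotacism, unconditioned shift)
*sosegur is the unique common source.

*sosegur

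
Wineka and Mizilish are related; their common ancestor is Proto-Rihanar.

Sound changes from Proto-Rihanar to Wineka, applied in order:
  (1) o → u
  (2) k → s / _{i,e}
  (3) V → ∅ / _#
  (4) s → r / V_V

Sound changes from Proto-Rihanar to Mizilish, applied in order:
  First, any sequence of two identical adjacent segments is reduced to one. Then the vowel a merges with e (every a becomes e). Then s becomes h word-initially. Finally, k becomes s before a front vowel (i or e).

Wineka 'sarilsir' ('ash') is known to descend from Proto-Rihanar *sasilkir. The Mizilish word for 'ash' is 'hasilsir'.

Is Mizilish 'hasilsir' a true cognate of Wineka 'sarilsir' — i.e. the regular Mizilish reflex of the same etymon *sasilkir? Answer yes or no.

no

Derive the expected Mizilish reflex of *sasilkir:
Mizilish: start from *sasilkir.
  rule 1: no change — sasilkir
  rule 2 (vowel merger): sasilkir → sesilkir
  rule 3 (debuccalisation): sesilkir → hesilkir
  rule 4 (palatalisation): hesilkir → hesilsir
  ⇒ Mizilish hesilsir
The regular Mizilish reflex would be 'hesilsir', but the attested form is 'hasilsir'. The correspondence is irregular, so they are not cognates (the Mizilish form has a different source).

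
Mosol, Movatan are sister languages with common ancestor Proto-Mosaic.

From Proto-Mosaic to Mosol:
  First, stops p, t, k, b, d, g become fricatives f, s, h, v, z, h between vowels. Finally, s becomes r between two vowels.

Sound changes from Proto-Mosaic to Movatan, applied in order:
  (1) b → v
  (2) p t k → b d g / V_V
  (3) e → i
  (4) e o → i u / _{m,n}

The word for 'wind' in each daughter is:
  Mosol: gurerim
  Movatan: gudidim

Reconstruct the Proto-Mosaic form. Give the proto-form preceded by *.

Position 5: Mosol has r, Movatan has d. Taking the neighbouring segments as reconstructed: Mosol r could go back to *t or *s or *r; Movatan d could go back to *t or *d — the one source consistent with every daughter is *t.
Position 4: Mosol has e, Movatan has i. Mosol preserves e here (none of its changes turn any other segment into e), so the proto-segment is *e.
Position 3: Mosol has r, Movatan has d. Taking the neighbouring segments as reconstructed: Mosol r could go back to *t or *s or *r; Movatan d could go back to *t or *d — the one source consistent with every daughter is *t.
Continuing position by position gives *gutetim; check it forward:
Mosol: *gutetim > gusesim > gurerim  (by intervocalic lenition, rhotacism)
Movatan: *gutetim > gudedim > gudidim  (by intervocalic voicing, vowel merger)
No other proto-form is consistent with every reflex, so the reconstruction is *gutetim.

*gutetim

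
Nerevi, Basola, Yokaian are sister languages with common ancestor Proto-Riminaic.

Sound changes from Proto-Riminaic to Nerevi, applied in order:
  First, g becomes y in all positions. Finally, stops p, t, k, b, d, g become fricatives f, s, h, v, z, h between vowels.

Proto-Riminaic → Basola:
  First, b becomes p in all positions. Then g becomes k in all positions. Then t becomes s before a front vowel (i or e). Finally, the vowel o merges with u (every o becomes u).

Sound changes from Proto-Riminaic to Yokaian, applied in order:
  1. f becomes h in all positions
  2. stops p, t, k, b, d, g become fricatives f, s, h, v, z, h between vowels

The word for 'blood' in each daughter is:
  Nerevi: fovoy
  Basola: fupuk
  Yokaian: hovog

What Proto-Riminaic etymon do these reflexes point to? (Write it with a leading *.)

*fobog

Position 4: Nerevi has o, Basola has u, Yokaian has o. Nerevi preserves o here (none of its changes turn any other segment into o), so the proto-segment is *o.
Position 2: Nerevi has o, Basola has u, Yokaian has o. Nerevi preserves o here (none of its changes turn any other segment into o), so the proto-segment is *o.
This points to *fobog. Verify forward in each daughter:
Nerevi: *fobog > foboy > fovoy  (by unconditioned shift, intervocalic lenition)
Basola: start from *fobog.
  rule 1 (unconditioned shift): fobog → fopog
  rule 2 (unconditioned shift): fopog → fopok
  rule 3: no change — fopok
  rule 4 (vowel merger): fopok → fupuk
  ⇒ Basola fupuk
Yokaian: *fobog > hobog > hovog  (by unconditioned shift, intervocalic lenition)
*fobog is the unique common source.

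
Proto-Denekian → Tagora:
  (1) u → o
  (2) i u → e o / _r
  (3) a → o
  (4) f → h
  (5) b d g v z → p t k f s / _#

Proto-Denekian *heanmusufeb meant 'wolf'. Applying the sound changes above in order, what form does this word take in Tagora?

Tagora: *heanmusufeb
  heanmusufeb → heanmosofeb   [vowel merger]
  heanmosofeb (rule 2 does not apply)
  heanmosofeb → heonmosofeb   [vowel merger]
  heonmosofeb → heonmosoheb   [unconditioned shift]
  heonmosoheb → heonmosohep   [final devoicing]
  giving Tagora heonmosohep.

heonmosohep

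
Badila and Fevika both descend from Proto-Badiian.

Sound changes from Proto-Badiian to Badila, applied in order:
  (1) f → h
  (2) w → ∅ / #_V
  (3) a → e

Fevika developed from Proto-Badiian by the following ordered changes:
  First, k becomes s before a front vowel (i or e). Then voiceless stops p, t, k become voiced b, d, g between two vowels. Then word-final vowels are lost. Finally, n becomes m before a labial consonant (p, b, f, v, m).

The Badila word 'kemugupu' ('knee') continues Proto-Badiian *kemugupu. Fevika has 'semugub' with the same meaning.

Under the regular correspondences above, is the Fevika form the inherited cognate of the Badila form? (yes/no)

yes

Derive the expected Fevika reflex of *kemugupu:
Fevika: *kemugupu
  kemugupu → semugupu   [palatalisation]
  semugupu → semugubu   [intervocalic voicing]
  semugubu → semugub   [apocope]
  semugub (rule 4 does not apply)
  giving Fevika semugub.
Fevika 'semugub' matches the regular reflex exactly, so the pair is cognate.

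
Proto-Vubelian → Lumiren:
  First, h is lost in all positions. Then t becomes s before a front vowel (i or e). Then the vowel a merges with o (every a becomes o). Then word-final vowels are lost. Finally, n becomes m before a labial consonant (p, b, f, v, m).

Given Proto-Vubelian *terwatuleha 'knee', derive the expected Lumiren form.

Lumiren: *terwatuleha
  terwatuleha → terwatulea   [h-loss]
  terwatulea → serwatulea   [palatalisation]
  serwatulea → serwotuleo   [vowel merger]
  serwotuleo → serwotule   [apocope]
  serwotule (rule 5 does not apply)
  giving Lumiren serwotule.

serwotule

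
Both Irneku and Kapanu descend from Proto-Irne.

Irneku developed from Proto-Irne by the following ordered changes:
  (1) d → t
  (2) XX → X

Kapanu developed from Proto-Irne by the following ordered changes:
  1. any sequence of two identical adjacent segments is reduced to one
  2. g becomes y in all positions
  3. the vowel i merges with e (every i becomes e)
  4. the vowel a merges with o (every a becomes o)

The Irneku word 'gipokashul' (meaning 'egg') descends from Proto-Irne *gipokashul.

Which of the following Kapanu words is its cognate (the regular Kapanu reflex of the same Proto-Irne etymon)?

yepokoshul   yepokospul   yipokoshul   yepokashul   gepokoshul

Kapanu: start from *gipokashul.
  rule 1: no change — gipokashul
  rule 2 (unconditioned shift): gipokashul → yipokashul
  rule 3 (vowel merger): yipokashul → yepokashul
  rule 4 (vowel merger): yepokashul → yepokoshul
  ⇒ Kapanu yepokoshul
Among the options, 'yepokoshul' alone shows every Kapanu change applied in order.

yepokoshul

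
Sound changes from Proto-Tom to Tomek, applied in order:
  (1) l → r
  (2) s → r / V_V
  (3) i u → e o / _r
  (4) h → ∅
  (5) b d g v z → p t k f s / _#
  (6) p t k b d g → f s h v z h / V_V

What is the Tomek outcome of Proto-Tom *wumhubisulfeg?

wumuverorfek

Tomek: start from *wumhubisulfeg.
  rule 1 (unconditioned shift): wumhubisulfeg → wumhubisurfeg
  rule 2 (rhotacism): wumhubisurfeg → wumhubirurfeg
  rule 3 (pre-rhotic lowering): wumhubirurfeg → wumhuberorfeg
  rule 4 (h-loss): wumhuberorfeg → wumuberorfeg
  rule 5 (final devoicing): wumuberorfeg → wumuberorfek
  rule 6 (intervocalic lenition): wumuberorfek → wumuverorfek
  ⇒ Tomek wumuverorfek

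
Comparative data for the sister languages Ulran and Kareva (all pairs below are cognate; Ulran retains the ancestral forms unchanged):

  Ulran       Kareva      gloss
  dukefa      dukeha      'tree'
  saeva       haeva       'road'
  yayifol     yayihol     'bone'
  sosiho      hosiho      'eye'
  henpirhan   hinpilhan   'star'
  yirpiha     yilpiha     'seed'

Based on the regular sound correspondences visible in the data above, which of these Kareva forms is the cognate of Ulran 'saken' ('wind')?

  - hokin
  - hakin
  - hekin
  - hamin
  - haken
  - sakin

saeva ~ haeva — Ulran s corresponds to Kareva h word-initially before a back vowel.
henpirhan ~ hinpilhan — Ulran e corresponds to Kareva i after a consonant, before a nasal.
Applying these to Ulran 'saken':
  saken → haken   (s→h word-initially before a back vowel)
  haken → hakin   (e→i after a consonant, before a nasal)
So the Kareva cognate is 'hakin'.

hakin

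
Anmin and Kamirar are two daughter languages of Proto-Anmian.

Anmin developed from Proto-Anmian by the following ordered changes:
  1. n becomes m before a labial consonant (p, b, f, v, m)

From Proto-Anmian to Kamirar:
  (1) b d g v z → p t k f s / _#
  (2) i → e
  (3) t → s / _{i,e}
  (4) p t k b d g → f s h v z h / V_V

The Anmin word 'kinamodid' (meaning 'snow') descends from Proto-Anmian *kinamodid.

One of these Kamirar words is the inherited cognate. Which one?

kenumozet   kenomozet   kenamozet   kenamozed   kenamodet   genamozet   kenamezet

Kamirar: *kinamodid > kinamodit > kenamodet > kenamozet  (by final devoicing, vowel merger, intervocalic lenition)

kenamozet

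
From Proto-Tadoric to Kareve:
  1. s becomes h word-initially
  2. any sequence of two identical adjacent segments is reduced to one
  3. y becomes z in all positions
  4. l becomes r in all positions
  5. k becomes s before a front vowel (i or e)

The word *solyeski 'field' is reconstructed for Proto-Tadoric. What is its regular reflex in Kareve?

horzessi

Kareve: *solyeski > holyeski > holzeski > horzeski > horzessi  (by debuccalisation, unconditioned shift, unconditioned shift, palatalisation)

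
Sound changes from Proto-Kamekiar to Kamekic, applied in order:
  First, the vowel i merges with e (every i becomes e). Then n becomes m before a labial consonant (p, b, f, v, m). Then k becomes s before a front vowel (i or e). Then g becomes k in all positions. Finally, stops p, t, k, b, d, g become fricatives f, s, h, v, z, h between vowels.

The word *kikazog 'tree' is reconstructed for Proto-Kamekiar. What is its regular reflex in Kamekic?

Kamekic: *kikazog > kekazog > sekazog > sekazok > sehazok  (by vowel merger, palatalisation, unconditioned shift, intervocalic lenition)

sehazok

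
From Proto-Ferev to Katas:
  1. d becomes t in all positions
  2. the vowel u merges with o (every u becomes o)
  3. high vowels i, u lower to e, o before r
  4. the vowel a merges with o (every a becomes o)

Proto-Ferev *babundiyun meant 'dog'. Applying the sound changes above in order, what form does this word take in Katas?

Katas: *babundiyun > babuntiyun > babontiyon > bobontiyon  (by unconditioned shift, vowel merger, vowel merger)

bobontiyon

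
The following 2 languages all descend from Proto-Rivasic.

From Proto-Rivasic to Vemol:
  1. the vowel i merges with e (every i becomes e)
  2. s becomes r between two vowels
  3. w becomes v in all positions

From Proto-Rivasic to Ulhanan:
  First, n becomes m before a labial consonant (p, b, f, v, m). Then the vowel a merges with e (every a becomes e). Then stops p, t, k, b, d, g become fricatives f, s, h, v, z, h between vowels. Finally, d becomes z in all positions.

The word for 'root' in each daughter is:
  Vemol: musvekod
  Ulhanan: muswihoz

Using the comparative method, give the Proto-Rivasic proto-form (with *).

*muswikod

Position 6: Vemol has k, Ulhanan has h. Vemol preserves k here (none of its changes turn any other segment into k), so the proto-segment is *k.
Position 5: Vemol has e, Ulhanan has i. Ulhanan preserves i here (none of its changes turn any other segment into i), so the proto-segment is *i.
Position 8: Vemol has d, Ulhanan has z. Vemol preserves d here (none of its changes turn any other segment into d), so the proto-segment is *d.
Verify the candidate proto-form against each daughter:
Vemol: *muswikod
  muswikod → muswekod   [vowel merger]
  muswekod (rule 2 does not apply)
  muswekod → musvekod   [unconditioned shift]
  giving Vemol musvekod.
Ulhanan: *muswikod
  muswikod (rule 1 does not apply)
  muswikod (rule 2 does not apply)
  muswikod → muswihod   [intervocalic lenition]
  muswihod → muswihoz   [unconditioned shift]
  giving Ulhanan muswihoz.
No other proto-form is consistent with every reflex, so the reconstruction is *muswikod.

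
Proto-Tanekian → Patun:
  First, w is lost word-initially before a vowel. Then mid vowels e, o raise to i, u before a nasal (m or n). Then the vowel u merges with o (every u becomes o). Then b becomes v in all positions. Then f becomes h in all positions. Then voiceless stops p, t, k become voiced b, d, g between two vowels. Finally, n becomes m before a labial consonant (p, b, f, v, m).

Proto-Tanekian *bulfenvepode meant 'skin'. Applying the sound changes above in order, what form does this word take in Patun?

volhimvebode

Patun: start from *bulfenvepode.
  rule 1: no change — bulfenvepode
  rule 2 (pre-nasal raising): bulfenvepode → bulfinvepode
  rule 3 (vowel merger): bulfinvepode → bolfinvepode
  rule 4 (unconditioned shift): bolfinvepode → volfinvepode
  rule 5 (unconditioned shift): volfinvepode → volhinvepode
  rule 6 (intervocalic voicing): volhinvepode → volhinvebode
  rule 7 (nasal place assimilation): volhinvebode → volhimvebode
  ⇒ Patun volhimvebode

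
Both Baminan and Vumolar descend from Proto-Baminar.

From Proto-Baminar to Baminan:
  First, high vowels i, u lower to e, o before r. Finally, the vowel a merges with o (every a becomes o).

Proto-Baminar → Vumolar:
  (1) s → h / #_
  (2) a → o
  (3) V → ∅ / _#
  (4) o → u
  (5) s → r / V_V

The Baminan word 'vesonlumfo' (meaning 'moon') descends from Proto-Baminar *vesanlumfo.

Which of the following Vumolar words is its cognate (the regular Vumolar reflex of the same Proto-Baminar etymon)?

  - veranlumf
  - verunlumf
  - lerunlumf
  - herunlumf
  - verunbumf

Vumolar: *vesanlumfo
  vesanlumfo (rule 1 does not apply)
  vesanlumfo → vesonlumfo   [vowel merger]
  vesonlumfo → vesonlumf   [apocope]
  vesonlumf → vesunlumf   [vowel merger]
  vesunlumf → verunlumf   [rhotacism]
  giving Vumolar verunlumf.

verunlumf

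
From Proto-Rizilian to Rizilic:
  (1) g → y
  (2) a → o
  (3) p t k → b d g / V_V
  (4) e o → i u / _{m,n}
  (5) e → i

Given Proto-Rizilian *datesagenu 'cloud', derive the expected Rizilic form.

dodisoyinu

Rizilic: *datesagenu
  datesagenu → datesayenu   [unconditioned shift]
  datesayenu → dotesoyenu   [vowel merger]
  dotesoyenu → dodesoyenu   [intervocalic voicing]
  dodesoyenu → dodesoyinu   [pre-nasal raising]
  dodesoyinu → dodisoyinu   [vowel merger]
  giving Rizilic dodisoyinu.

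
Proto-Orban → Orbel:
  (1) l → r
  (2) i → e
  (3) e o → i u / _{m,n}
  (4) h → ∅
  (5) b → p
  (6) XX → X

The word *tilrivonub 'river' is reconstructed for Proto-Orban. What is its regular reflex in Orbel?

terevunup

Orbel: *tilrivonub > tirrivonub > terrevonub > terrevunub > terrevunup > terevunup  (by unconditioned shift, vowel merger, pre-nasal raising, unconditioned shift, degemination)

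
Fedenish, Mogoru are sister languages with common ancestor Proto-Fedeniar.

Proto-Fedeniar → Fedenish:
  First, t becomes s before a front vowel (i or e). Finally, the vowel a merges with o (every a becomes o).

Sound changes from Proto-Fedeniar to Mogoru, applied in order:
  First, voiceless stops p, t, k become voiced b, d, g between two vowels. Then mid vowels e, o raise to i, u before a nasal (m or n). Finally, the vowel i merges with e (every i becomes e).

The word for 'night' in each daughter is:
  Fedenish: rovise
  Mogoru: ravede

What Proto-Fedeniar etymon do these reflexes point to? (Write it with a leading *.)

*ravite

Position 4: Fedenish has i, Mogoru has e. Fedenish preserves i here (none of its changes turn any other segment into i), so the proto-segment is *i.
Position 5: Fedenish has s, Mogoru has d. Taking the neighbouring segments as reconstructed: Fedenish s could go back to *t or *s; Mogoru d could go back to *t or *d — the one source consistent with every daughter is *t.
Position 2: Fedenish has o, Mogoru has a. Mogoru preserves a here (none of its changes turn any other segment into a), so the proto-segment is *a.
Verify the candidate proto-form against each daughter:
Fedenish: *ravite > ravise > rovise  (by palatalisation, vowel merger)
Mogoru: start from *ravite.
  rule 1 (intervocalic voicing): ravite → ravide
  rule 2: no change — ravide
  rule 3 (vowel merger): ravide → ravede
  ⇒ Mogoru ravede
No other proto-form is consistent with every reflex, so the reconstruction is *ravite.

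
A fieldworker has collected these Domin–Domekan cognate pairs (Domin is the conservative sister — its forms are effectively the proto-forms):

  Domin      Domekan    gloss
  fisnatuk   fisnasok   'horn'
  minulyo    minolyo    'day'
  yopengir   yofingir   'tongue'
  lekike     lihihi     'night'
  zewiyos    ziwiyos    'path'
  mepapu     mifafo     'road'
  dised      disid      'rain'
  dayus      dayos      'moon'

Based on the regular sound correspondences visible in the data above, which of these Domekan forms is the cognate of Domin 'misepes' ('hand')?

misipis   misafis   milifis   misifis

mepapu ~ mifafo — Domin e corresponds to Domekan i after a consonant, before a labial obstruent.
yopengir ~ yofingir — Domin p corresponds to Domekan f between vowels (before a front vowel).
lekike ~ lihihi, zewiyos ~ ziwiyos — Domin e corresponds to Domekan i after a consonant, before a consonant other than r, m, n, p, b, f, v.
Applying these to Domin 'misepes':
  misepes → misipes   (e→i after a consonant, before a labial obstruent)
  misipes → misifes   (p→f between vowels (before a front vowel))
  misifes → misifis   (e→i after a consonant, before a consonant other than r, m, n, p, b, f, v)
So the Domekan cognate is 'misifis'.

misifis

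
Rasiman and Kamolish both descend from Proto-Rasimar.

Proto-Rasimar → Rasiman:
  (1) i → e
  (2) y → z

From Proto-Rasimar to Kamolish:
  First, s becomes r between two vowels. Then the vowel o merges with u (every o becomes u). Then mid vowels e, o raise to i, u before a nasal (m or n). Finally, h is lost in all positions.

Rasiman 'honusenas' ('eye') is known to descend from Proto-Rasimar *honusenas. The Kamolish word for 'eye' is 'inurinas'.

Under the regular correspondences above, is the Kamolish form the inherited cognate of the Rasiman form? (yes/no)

no

Derive the expected Kamolish reflex of *honusenas:
Kamolish: *honusenas > honurenas > hunurenas > hunurinas > unurinas  (by rhotacism, vowel merger, pre-nasal raising, h-loss)
The regular Kamolish reflex would be 'unurinas', but the attested form is 'inurinas'. The correspondence is irregular, so they are not cognates (the Kamolish form has a different source).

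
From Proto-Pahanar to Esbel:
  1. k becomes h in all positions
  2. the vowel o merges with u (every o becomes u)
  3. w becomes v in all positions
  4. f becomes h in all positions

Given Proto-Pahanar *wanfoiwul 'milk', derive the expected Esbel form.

vanhuivul

Esbel: *wanfoiwul > wanfuiwul > vanfuivul > vanhuivul  (by vowel merger, unconditioned shift, unconditioned shift)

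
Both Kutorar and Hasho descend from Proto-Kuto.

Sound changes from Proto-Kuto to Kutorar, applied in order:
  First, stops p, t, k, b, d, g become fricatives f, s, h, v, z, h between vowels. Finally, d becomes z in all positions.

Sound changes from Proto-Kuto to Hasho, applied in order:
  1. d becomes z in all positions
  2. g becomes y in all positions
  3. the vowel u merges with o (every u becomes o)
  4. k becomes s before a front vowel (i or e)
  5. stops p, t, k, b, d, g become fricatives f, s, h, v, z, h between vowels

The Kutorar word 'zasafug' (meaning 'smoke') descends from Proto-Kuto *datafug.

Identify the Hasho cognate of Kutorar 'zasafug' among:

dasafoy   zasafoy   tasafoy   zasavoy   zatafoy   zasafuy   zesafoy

zasafoy

Hasho: *datafug
  datafug → zatafug   [unconditioned shift]
  zatafug → zatafuy   [unconditioned shift]
  zatafuy → zatafoy   [vowel merger]
  zatafoy (rule 4 does not apply)
  zatafoy → zasafoy   [intervocalic lenition]
  giving Hasho zasafoy.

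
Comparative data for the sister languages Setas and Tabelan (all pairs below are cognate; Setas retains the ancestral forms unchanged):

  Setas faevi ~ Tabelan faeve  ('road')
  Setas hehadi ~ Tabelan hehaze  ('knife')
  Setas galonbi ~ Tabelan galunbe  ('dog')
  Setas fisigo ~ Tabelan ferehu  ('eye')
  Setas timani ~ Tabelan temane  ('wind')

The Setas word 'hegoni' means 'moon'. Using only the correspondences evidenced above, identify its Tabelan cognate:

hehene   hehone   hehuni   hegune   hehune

fisigo ~ ferehu — Setas g corresponds to Tabelan h between vowels (before a back vowel).
galonbi ~ galunbe — Setas o corresponds to Tabelan u after a consonant, before a nasal.
faevi ~ faeve, hehadi ~ hehaze — Setas i corresponds to Tabelan e word-finally.
Applying these to Setas 'hegoni':
  hegoni → hehoni   (g→h between vowels (before a back vowel))
  hehoni → hehuni   (o→u after a consonant, before a nasal)
  hehuni → hehune   (i→e word-finally)
So the Tabelan cognate is 'hehune'.

hehune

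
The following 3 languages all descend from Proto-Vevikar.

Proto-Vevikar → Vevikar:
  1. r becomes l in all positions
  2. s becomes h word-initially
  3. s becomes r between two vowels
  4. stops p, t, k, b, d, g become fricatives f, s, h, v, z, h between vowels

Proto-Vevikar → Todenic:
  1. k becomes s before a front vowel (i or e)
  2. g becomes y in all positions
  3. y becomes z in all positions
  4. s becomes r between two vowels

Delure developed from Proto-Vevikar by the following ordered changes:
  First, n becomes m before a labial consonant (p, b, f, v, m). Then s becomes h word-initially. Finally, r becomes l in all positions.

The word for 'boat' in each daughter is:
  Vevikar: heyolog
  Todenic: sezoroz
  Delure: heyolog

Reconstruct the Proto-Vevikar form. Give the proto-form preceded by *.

*seyorog

Position 7: Vevikar has g, Todenic has z, Delure has g. Vevikar preserves g here (none of its changes turn any other segment into g), so the proto-segment is *g.
Position 5: Vevikar has l, Todenic has r, Delure has l. Taking the neighbouring segments as reconstructed: Vevikar l could go back to *l or *r; Todenic r could go back to *s or *r; Delure l could go back to *l or *r — the one source consistent with every daughter is *r.
Verify the candidate proto-form against each daughter:
Vevikar: *seyorog > seyolog > heyolog  (by unconditioned shift, debuccalisation)
Todenic: start from *seyorog.
  rule 1: no change — seyorog
  rule 2 (unconditioned shift): seyorog → seyoroy
  rule 3 (unconditioned shift): seyoroy → sezoroz
  rule 4: no change — sezoroz
  ⇒ Todenic sezoroz
Delure: *seyorog
  seyorog (rule 1 does not apply)
  seyorog → heyorog   [debuccalisation]
  heyorog → heyolog   [unconditioned shift]
  giving Delure heyolog.
No other proto-form is consistent with every reflex, so the reconstruction is *seyorog.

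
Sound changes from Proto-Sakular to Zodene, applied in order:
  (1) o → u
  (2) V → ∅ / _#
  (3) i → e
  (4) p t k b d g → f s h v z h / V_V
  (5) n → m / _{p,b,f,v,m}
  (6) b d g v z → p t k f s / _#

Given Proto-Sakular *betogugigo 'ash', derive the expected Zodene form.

besuhuhek

Zodene: start from *betogugigo.
  rule 1 (vowel merger): betogugigo → betugugigu
  rule 2 (apocope): betugugigu → betugugig
  rule 3 (vowel merger): betugugig → betugugeg
  rule 4 (intervocalic lenition): betugugeg → besuhuheg
  rule 5: no change — besuhuheg
  rule 6 (final devoicing): besuhuheg → besuhuhek
  ⇒ Zodene besuhuhek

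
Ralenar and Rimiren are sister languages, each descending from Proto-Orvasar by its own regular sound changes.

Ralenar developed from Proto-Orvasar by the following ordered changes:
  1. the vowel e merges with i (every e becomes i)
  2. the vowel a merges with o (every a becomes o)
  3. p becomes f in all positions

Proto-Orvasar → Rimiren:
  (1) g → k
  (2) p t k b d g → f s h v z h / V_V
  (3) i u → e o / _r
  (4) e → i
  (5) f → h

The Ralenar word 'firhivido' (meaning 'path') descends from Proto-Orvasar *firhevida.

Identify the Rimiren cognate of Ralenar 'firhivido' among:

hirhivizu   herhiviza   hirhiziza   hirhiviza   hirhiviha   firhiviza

hirhiviza

Rimiren: start from *firhevida.
  rule 1: no change — firhevida
  rule 2 (intervocalic lenition): firhevida → firheviza
  rule 3 (pre-rhotic lowering): firheviza → ferheviza
  rule 4 (vowel merger): ferheviza → firhiviza
  rule 5 (unconditioned shift): firhiviza → hirhiviza
  ⇒ Rimiren hirhiviza
Among the options, 'hirhiviza' alone shows every Rimiren change applied in order.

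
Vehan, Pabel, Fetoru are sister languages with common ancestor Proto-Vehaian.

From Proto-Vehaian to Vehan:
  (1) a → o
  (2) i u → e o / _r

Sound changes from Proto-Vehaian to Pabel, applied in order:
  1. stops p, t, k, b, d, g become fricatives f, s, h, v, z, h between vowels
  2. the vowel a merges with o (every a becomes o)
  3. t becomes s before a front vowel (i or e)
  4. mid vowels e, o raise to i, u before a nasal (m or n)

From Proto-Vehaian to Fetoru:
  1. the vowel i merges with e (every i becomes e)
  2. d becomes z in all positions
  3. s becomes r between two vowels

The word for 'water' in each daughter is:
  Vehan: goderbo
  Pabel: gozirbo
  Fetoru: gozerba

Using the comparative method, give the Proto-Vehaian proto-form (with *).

*godirba

Position 3: Vehan has d, Pabel has z, Fetoru has z. Vehan preserves d here (none of its changes turn any other segment into d), so the proto-segment is *d.
Position 4: Vehan has e, Pabel has i, Fetoru has e. Taking the neighbouring segments as reconstructed: Vehan e could go back to *e or *i; Pabel i can only go back to *i; Fetoru e could go back to *e or *i — the one source consistent with every daughter is *i.
Verify the candidate proto-form against each daughter:
Vehan: *godirba > godirbo > goderbo  (by vowel merger, pre-rhotic lowering)
Pabel: *godirba > gozirba > gozirbo  (by intervocalic lenition, vowel merger)
Fetoru: *godirba > goderba > gozerba  (by vowel merger, unconditioned shift)
No other proto-form is consistent with every reflex, so the reconstruction is *godirba.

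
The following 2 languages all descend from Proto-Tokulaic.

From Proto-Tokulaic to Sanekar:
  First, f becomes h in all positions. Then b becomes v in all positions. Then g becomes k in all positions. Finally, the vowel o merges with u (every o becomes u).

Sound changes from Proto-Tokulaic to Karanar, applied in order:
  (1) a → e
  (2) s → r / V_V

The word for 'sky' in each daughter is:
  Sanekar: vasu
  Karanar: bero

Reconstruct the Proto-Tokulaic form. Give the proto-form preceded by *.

Position 2: Sanekar has a, Karanar has e. Sanekar preserves a here (none of its changes turn any other segment into a), so the proto-segment is *a.
Position 1: Sanekar has v, Karanar has b. Karanar preserves b here (none of its changes turn any other segment into b), so the proto-segment is *b.
Position 3: Sanekar has s, Karanar has r. Sanekar preserves s here (none of its changes turn any other segment into s), so the proto-segment is *s.
Continuing position by position gives *baso; check it forward:
Sanekar: *baso
  baso (rule 1 does not apply)
  baso → vaso   [unconditioned shift]
  vaso (rule 3 does not apply)
  vaso → vasu   [vowel merger]
  giving Sanekar vasu.
Karanar: start from *baso.
  rule 1 (vowel merger): baso → beso
  rule 2 (rhotacism): beso → bero
  ⇒ Karanar bero
Only *baso yields all of Sanekar vasu, Karanar bero.

*baso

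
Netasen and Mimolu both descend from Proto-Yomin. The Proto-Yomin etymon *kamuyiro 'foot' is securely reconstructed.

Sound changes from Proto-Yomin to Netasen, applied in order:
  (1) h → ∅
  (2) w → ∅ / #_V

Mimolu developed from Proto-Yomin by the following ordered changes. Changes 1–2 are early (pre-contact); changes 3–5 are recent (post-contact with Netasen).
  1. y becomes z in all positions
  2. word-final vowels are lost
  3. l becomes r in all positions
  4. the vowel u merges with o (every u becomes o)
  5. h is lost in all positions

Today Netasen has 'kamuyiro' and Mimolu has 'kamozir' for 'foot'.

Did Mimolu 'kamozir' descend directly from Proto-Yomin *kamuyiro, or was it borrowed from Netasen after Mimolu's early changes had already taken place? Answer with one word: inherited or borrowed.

inherited

If inherited, *kamuyiro would pass through all of Mimolu's changes:
Mimolu: start from *kamuyiro.
  rule 1 (unconditioned shift): kamuyiro → kamuziro
  rule 2 (apocope): kamuziro → kamuzir
  rule 3: no change — kamuzir
  rule 4 (vowel merger): kamuzir → kamozir
  rule 5: no change — kamozir
  ⇒ Mimolu kamozir
If borrowed from Netasen 'kamuyiro' after the early changes, it would undergo only the recent ones:
  rule 3 (unconditioned shift): no change (kamuyiro)
  rule 4 (vowel merger): kamuyiro → kamoyiro
  rule 5 (h-loss): no change (kamoyiro)
  ⇒ as a loan: kamoyiro
Mimolu 'kamozir' matches the inherited outcome exactly, so it is an inherited cognate, not a loan.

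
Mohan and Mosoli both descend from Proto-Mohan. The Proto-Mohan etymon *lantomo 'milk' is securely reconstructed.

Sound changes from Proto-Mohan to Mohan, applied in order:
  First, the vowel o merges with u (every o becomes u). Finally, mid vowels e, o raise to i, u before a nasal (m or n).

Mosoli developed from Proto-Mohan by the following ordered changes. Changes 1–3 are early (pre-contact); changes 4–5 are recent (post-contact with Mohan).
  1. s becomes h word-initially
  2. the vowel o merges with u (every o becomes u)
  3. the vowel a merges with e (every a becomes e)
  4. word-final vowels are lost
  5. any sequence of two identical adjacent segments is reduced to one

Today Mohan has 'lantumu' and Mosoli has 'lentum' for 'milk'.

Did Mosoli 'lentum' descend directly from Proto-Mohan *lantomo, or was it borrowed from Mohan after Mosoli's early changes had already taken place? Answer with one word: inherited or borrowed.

inherited

If inherited, *lantomo would pass through all of Mosoli's changes:
Mosoli: start from *lantomo.
  rule 1: no change — lantomo
  rule 2 (vowel merger): lantomo → lantumu
  rule 3 (vowel merger): lantumu → lentumu
  rule 4 (apocope): lentumu → lentum
  rule 5: no change — lentum
  ⇒ Mosoli lentum
If borrowed from Mohan 'lantumu' after the early changes, it would undergo only the recent ones:
  rule 4 (apocope): lantumu → lantum
  rule 5 (degemination): no change (lantum)
  ⇒ as a loan: lantum
Mosoli 'lentum' matches the inherited outcome exactly, so it is an inherited cognate, not a loan.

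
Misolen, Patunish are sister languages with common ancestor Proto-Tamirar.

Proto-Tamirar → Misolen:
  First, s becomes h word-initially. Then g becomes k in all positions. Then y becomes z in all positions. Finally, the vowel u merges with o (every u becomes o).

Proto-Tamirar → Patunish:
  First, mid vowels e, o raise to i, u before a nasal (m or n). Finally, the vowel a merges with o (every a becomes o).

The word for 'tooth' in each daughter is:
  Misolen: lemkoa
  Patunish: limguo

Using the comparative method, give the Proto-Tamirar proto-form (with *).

*lemgua

Position 2: Misolen has e, Patunish has i. Misolen preserves e here (none of its changes turn any other segment into e), so the proto-segment is *e.
Position 6: Misolen has a, Patunish has o. Misolen preserves a here (none of its changes turn any other segment into a), so the proto-segment is *a.
Verify the candidate proto-form against each daughter:
Misolen: start from *lemgua.
  rule 1: no change — lemgua
  rule 2 (unconditioned shift): lemgua → lemkua
  rule 3: no change — lemkua
  rule 4 (vowel merger): lemkua → lemkoa
  ⇒ Misolen lemkoa
Patunish: *lemgua > limgua > limguo  (by pre-nasal raising, vowel merger)
*lemgua is the unique common source.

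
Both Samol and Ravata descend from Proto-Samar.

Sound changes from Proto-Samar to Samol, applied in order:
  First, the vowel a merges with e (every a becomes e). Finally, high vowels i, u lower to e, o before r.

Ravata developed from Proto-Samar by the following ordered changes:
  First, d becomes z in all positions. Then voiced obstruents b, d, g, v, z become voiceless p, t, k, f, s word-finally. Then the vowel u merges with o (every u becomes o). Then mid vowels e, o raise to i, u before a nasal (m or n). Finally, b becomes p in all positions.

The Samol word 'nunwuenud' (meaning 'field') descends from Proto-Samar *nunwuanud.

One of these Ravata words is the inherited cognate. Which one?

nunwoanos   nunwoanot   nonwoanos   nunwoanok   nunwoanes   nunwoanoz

Ravata: *nunwuanud > nunwuanuz > nunwuanus > nonwoanos > nunwoanos  (by unconditioned shift, final devoicing, vowel merger, pre-nasal raising)
The other candidates each miss or misapply at least one Ravata change.

nunwoanos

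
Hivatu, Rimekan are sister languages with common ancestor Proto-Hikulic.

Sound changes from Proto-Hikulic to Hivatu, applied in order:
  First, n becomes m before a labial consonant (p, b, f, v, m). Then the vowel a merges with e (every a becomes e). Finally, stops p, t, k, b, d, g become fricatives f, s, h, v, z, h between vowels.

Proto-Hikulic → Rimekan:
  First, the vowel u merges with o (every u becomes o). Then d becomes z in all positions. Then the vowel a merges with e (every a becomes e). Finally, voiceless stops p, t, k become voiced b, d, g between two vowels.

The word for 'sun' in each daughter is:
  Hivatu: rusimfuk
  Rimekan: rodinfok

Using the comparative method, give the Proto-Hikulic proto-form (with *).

*rutinfuk

Position 3: Hivatu has s, Rimekan has d. In Rimekan, d can only continue *t, so the proto-segment is *t.
Position 2: Hivatu has u, Rimekan has o. Hivatu preserves u here (none of its changes turn any other segment into u), so the proto-segment is *u.
Position 5: Hivatu has m, Rimekan has n. Rimekan preserves n here (none of its changes turn any other segment into n), so the proto-segment is *n.
Continuing position by position gives *rutinfuk; check it forward:
Hivatu: *rutinfuk
  rutinfuk → rutimfuk   [nasal place assimilation]
  rutimfuk (rule 2 does not apply)
  rutimfuk → rusimfuk   [intervocalic lenition]
  giving Hivatu rusimfuk.
Rimekan: *rutinfuk
  rutinfuk → rotinfok   [vowel merger]
  rotinfok (rule 2 does not apply)
  rotinfok (rule 3 does not apply)
  rotinfok → rodinfok   [intervocalic voicing]
  giving Rimekan rodinfok.
*rutinfuk is the unique common source.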